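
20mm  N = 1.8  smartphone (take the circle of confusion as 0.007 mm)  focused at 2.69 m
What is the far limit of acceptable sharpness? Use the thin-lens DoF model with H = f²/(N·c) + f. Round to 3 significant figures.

Hyperfocal distance H = f²/(N·c) + f = 20²/(1.8 × 0.007) + 20 = 400/0.0126 + 20 ≈ 31766.0 mm ≈ 31.77 m.
Far limit Df = s·(H − f)/(H − s) = 2690 × (31766.0 − 20) / (31766.0 − 2690) = 2690 × 31746.0 / 29076.0 ≈ 2937.0 mm ≈ 2.94 m.

2.94 m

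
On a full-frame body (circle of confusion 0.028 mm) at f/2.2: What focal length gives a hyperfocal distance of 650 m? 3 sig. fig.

200 mm

From H = f²/(N·c) + f, with f ≪ H: f ≈ √(H·N·c) = √(650000 × 2.2 × 0.028) = √40040 ≈ 200.1 mm.
The +f correction barely moves this — solving exactly, f² + N·c·f − N·c·H = 0 ⇒ f = (−N·c + √((N·c)² + 4·N·c·H))/2 = (−0.0616 + √160160)/2 ≈ 200.07 mm, so f ≈ 200 mm.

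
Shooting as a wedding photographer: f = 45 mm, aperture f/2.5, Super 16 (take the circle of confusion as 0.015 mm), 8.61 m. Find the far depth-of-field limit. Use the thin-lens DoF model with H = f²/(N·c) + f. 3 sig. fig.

10.2 m

Hyperfocal distance H = f²/(N·c) + f = 45²/(2.5 × 0.015) + 45 = 2025/0.0375 + 45 ≈ 54045.0 mm ≈ 54.05 m.
Far limit Df = s·(H − f)/(H − s) = 8610 × (54045.0 − 45) / (54045.0 − 8610) = 8610 × 54000.0 / 45435.0 ≈ 10233 mm ≈ 10.2 m.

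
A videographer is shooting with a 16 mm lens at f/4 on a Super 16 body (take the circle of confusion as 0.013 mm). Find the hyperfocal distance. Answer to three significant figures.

Hyperfocal distance H = f²/(N·c) + f = 16²/(4 × 0.013) + 16 = 256/0.052 + 16 ≈ 4939.1 mm ≈ 4.94 m.

4.94 m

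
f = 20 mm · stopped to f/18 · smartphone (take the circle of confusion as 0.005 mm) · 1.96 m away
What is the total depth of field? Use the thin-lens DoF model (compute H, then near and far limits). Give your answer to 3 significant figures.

Hyperfocal distance H = f²/(N·c) + f = 20²/(18 × 0.005) + 20 = 400/0.09 + 20 ≈ 4464.4 mm ≈ 4.464 m.
Near limit Dn = s·(H − f)/(H + s − 2f) = 1960 × (4464.4 − 20) / (4464.4 + 1960 − 2 × 20) = 1960 × 4444.4 / 6384.4 ≈ 1364.4 mm.
Far limit Df = s·(H − f)/(H − s) = 1960 × (4464.4 − 20) / (4464.4 − 1960) = 1960 × 4444.4 / 2504.4 ≈ 3478.3 mm.
Depth of field = Df − Dn = 3478.3 − 1364.4 ≈ 2113.9 mm ≈ 2.11 m.

2.11 m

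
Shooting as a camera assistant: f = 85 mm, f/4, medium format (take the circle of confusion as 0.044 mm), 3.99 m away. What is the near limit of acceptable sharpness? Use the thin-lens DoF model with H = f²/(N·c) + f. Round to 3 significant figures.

3.64 m

Hyperfocal distance H = f²/(N·c) + f = 85²/(4 × 0.044) + 85 = 7225/0.176 + 85 ≈ 41136.1 mm ≈ 41.14 m.
Near limit Dn = s·(H − f)/(H + s − 2f) = 3990 × (41136.1 − 85) / (41136.1 + 3990 − 2 × 85) = 3990 × 41051.1 / 44956.1 ≈ 3643.4 mm ≈ 3.64 m.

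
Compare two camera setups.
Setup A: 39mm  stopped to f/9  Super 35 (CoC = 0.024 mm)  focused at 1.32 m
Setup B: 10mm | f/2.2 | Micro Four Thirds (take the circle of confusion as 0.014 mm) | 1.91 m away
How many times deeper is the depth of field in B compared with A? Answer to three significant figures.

Setup A: H = 39²/(9×0.024) + 39 ≈ 7080.7 mm; DoF = Df − Dn = 1613.53 − 1116.83 ≈ 496.70 mm.
Setup B: H = 10²/(2.2×0.014) + 10 ≈ 3256.8 mm; DoF = Df − Dn = 4604.6 − 1204.9 ≈ 3399.7 mm.
Ratio = 3399.7 / 496.70 ≈ 6.84.

6.84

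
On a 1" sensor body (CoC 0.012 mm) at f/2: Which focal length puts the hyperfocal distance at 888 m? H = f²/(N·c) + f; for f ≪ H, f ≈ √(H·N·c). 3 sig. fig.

146 mm

From H = f²/(N·c) + f, with f ≪ H: f ≈ √(H·N·c) = √(888000 × 2 × 0.012) = √21312 ≈ 146.0 mm.
The +f correction barely moves this — solving exactly, f² + N·c·f − N·c·H = 0 ⇒ f = (−N·c + √((N·c)² + 4·N·c·H))/2 = (−0.024 + √85248)/2 ≈ 145.97 mm, so f ≈ 146 mm.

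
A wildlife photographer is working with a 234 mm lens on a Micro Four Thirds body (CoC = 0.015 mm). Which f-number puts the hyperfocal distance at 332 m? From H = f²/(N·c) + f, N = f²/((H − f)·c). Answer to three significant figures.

f/11

Rearrange H = f²/(N·c) + f for N: N = f² / ((H − f)·c).
N = 234² / ((332000 − 234) × 0.015) = 54756 / 4976 ≈ 11.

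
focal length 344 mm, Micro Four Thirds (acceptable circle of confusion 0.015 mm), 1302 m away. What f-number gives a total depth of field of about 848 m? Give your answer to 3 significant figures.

Write h = H − f = f²/(N·c). The thin-lens limits are Dn = s·h/(h + (s−f)) and Df = s·h/(h − (s−f)), so DoF = Df − Dn = 2·s·(s−f)·h / (h² − (s−f)²).
That is a quadratic in h: DoF·h² − 2·s·(s−f)·h − DoF·(s−f)² = 0 ⇒ h = (s−f)·(s + √(s² + DoF²)) / DoF = 1301656 × (1302000 + √(1302000² + 848000²)) / 848000 = 1301656 × (1302000 + 1553804) / 848000 ≈ 4383579 mm.
Then N = f²/(c·h) = 344² / (0.015 × 4383579) = 118336 / 65754 ≈ 1.80.

f/1.80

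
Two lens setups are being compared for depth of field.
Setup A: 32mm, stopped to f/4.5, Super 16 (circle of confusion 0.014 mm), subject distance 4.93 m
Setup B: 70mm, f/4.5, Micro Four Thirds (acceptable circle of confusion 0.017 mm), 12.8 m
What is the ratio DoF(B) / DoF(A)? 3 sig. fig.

1.62

Setup A: H = 32²/(4.5×0.014) + 32 ≈ 16286.0 mm; DoF = Df − Dn = 7056.4 − 3788.4 ≈ 3268.0 mm.
Setup B: H = 70²/(4.5×0.017) + 70 ≈ 64122.3 mm; DoF = Df − Dn = 15974.9 − 10677.8 ≈ 5297.1 mm.
Ratio = 5297.1 / 3268.0 ≈ 1.62.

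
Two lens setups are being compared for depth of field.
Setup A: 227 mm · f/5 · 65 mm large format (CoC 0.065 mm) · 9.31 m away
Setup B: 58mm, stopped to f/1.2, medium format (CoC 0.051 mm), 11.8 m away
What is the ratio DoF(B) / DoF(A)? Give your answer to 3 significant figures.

4.94

Setup A: H = 227²/(5×0.065) + 227 ≈ 158777.8 mm; DoF = Df − Dn = 9875.8 − 8805.6 ≈ 1070.2 mm.
Setup B: H = 58²/(1.2×0.051) + 58 ≈ 55025.3 mm; DoF = Df − Dn = 15005.4 − 9723.0 ≈ 5282.4 mm.
Ratio = 5282.4 / 1070.2 ≈ 4.94.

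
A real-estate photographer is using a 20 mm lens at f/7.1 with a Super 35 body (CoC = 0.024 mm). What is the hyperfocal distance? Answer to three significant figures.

2.37 m

Hyperfocal distance H = f²/(N·c) + f = 20²/(7.1 × 0.024) + 20 = 400/0.1704 + 20 ≈ 2367.4 mm ≈ 2.37 m.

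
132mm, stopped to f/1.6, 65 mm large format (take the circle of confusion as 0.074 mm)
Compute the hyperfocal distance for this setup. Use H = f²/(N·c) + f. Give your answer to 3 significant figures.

147 m

Hyperfocal distance H = f²/(N·c) + f = 132²/(1.6 × 0.074) + 132 = 17424/0.1184 + 132 ≈ 147294.2 mm ≈ 147 m.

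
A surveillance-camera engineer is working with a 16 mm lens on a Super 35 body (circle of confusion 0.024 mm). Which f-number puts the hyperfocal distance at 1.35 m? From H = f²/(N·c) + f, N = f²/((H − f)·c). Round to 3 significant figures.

f/8

Rearrange H = f²/(N·c) + f for N: N = f² / ((H − f)·c).
N = 16² / ((1350 − 16) × 0.024) = 256 / 32.02 ≈ 8.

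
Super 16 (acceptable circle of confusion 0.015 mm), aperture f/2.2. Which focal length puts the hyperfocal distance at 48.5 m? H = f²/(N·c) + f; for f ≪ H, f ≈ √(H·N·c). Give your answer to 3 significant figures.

40.0 mm

From H = f²/(N·c) + f, with f ≪ H: f ≈ √(H·N·c) = √(48500 × 2.2 × 0.015) = √1600.5 ≈ 40.01 mm.
The +f correction barely moves this — solving exactly, f² + N·c·f − N·c·H = 0 ⇒ f = (−N·c + √((N·c)² + 4·N·c·H))/2 = (−0.033 + √6402.0)/2 ≈ 39.990 mm, so f ≈ 40.0 mm.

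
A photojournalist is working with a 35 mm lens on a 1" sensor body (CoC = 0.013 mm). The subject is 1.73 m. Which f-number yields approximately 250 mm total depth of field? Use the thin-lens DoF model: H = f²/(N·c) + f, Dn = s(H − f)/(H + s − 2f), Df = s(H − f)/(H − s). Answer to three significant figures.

f/4

Write h = H − f = f²/(N·c). The thin-lens limits are Dn = s·h/(h + (s−f)) and Df = s·h/(h − (s−f)), so DoF = Df − Dn = 2·s·(s−f)·h / (h² − (s−f)²).
That is a quadratic in h: DoF·h² − 2·s·(s−f)·h − DoF·(s−f)² = 0 ⇒ h = (s−f)·(s + √(s² + DoF²)) / DoF = 1695 × (1730 + √(1730² + 250²)) / 250 = 1695 × (1730 + 1747.97) / 250 ≈ 23581 mm.
Then N = f²/(c·h) = 35² / (0.013 × 23581) = 1225 / 306.55 ≈ 4.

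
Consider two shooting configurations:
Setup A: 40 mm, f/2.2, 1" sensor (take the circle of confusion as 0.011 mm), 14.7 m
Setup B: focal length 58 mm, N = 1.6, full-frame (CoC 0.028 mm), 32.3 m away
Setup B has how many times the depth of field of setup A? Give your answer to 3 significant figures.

4.96

Setup A: H = 40²/(2.2×0.011) + 40 ≈ 66155.7 mm; DoF = Df − Dn = 18888.1 − 12032.1 ≈ 6856.0 mm.
Setup B: H = 58²/(1.6×0.028) + 58 ≈ 75147.3 mm; DoF = Df − Dn = 56605 − 22597 ≈ 34008 mm.
Ratio = 34008 / 6856.0 ≈ 4.96.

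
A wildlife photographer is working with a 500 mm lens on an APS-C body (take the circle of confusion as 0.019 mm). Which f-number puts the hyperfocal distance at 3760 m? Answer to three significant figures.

f/3.50

Rearrange H = f²/(N·c) + f for N: N = f² / ((H − f)·c).
N = 500² / ((3760000 − 500) × 0.019) = 250000 / 71430 ≈ 3.50.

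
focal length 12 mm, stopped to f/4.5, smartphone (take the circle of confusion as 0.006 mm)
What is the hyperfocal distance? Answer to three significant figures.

5.35 m

Hyperfocal distance H = f²/(N·c) + f = 12²/(4.5 × 0.006) + 12 = 144/0.027 + 12 ≈ 5345.3 mm ≈ 5.35 m.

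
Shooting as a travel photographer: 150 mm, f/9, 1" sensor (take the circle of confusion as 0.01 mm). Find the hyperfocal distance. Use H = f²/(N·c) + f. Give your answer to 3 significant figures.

250 m

Hyperfocal distance H = f²/(N·c) + f = 150²/(9 × 0.01) + 150 = 22500/0.09 + 150 ≈ 250150.0 mm ≈ 250 m.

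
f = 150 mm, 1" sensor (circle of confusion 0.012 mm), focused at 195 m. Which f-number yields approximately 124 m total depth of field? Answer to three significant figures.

f/2.80

Write h = H − f = f²/(N·c). The thin-lens limits are Dn = s·h/(h + (s−f)) and Df = s·h/(h − (s−f)), so DoF = Df − Dn = 2·s·(s−f)·h / (h² − (s−f)²).
That is a quadratic in h: DoF·h² − 2·s·(s−f)·h − DoF·(s−f)² = 0 ⇒ h = (s−f)·(s + √(s² + DoF²)) / DoF = 194850 × (195000 + √(195000² + 124000²)) / 124000 = 194850 × (195000 + 231087) / 124000 ≈ 669540 mm.
Then N = f²/(c·h) = 150² / (0.012 × 669540) = 22500 / 8034.5 ≈ 2.80.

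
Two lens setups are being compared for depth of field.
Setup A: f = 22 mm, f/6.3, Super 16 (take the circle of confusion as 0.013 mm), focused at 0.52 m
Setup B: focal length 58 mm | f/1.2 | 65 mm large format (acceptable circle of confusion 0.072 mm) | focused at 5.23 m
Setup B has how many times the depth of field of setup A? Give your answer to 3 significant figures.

Setup A: H = 22²/(6.3×0.013) + 22 ≈ 5931.6 mm; DoF = Df − Dn = 567.852 − 479.586 ≈ 88.266 mm.
Setup B: H = 58²/(1.2×0.072) + 58 ≈ 38993.2 mm; DoF = Df − Dn = 6031.2 − 4616.7 ≈ 1414.5 mm.
Ratio = 1414.5 / 88.266 ≈ 16.0.

16.0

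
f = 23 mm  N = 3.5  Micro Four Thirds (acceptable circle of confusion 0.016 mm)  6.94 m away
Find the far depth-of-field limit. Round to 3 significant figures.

25.9 m

Hyperfocal distance H = f²/(N·c) + f = 23²/(3.5 × 0.016) + 23 = 529/0.056 + 23 ≈ 9469.4 mm ≈ 9.469 m.
Far limit Df = s·(H − f)/(H − s) = 6940 × (9469.4 − 23) / (9469.4 − 6940) = 6940 × 9446.4 / 2529.4 ≈ 25918 mm ≈ 25.9 m.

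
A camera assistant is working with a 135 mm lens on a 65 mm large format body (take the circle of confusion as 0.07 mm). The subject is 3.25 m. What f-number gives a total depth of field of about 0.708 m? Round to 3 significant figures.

f/9

Write h = H − f = f²/(N·c). The thin-lens limits are Dn = s·h/(h + (s−f)) and Df = s·h/(h − (s−f)), so DoF = Df − Dn = 2·s·(s−f)·h / (h² − (s−f)²).
That is a quadratic in h: DoF·h² − 2·s·(s−f)·h − DoF·(s−f)² = 0 ⇒ h = (s−f)·(s + √(s² + DoF²)) / DoF = 3115 × (3250 + √(3250² + 708²)) / 708 = 3115 × (3250 + 3326.22) / 708 ≈ 28934 mm.
Then N = f²/(c·h) = 135² / (0.07 × 28934) = 18225 / 2025.3 ≈ 9.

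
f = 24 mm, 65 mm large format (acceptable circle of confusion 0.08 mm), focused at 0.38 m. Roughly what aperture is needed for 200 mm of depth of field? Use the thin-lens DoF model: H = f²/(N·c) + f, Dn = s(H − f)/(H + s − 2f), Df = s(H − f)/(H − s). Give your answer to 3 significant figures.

f/5

Write h = H − f = f²/(N·c). The thin-lens limits are Dn = s·h/(h + (s−f)) and Df = s·h/(h − (s−f)), so DoF = Df − Dn = 2·s·(s−f)·h / (h² − (s−f)²).
That is a quadratic in h: DoF·h² − 2·s·(s−f)·h − DoF·(s−f)² = 0 ⇒ h = (s−f)·(s + √(s² + DoF²)) / DoF = 356 × (380 + √(380² + 200²)) / 200 = 356 × (380 + 429.418) / 200 ≈ 1440.8 mm.
Then N = f²/(c·h) = 24² / (0.08 × 1440.8) = 576 / 115.26 ≈ 5.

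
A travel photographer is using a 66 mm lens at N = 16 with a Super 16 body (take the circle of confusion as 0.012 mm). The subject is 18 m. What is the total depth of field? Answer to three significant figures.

75.9 m

Hyperfocal distance H = f²/(N·c) + f = 66²/(16 × 0.012) + 66 = 4356/0.192 + 66 ≈ 22753.5 mm ≈ 22.75 m.
Near limit Dn = s·(H − f)/(H + s − 2f) = 18000 × (22753.5 − 66) / (22753.5 + 18000 − 2 × 66) = 18000 × 22687.5 / 40621.5 ≈ 10053 mm.
Far limit Df = s·(H − f)/(H − s) = 18000 × (22753.5 − 66) / (22753.5 − 18000) = 18000 × 22687.5 / 4753.5 ≈ 85910 mm.
Depth of field = Df − Dn = 85910 − 10053 ≈ 75857 mm ≈ 75.9 m.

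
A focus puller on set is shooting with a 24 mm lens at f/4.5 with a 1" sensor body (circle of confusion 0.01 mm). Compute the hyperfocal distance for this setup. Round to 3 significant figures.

12.8 m

Hyperfocal distance H = f²/(N·c) + f = 24²/(4.5 × 0.01) + 24 = 576/0.045 + 24 ≈ 12824.0 mm ≈ 12.8 m.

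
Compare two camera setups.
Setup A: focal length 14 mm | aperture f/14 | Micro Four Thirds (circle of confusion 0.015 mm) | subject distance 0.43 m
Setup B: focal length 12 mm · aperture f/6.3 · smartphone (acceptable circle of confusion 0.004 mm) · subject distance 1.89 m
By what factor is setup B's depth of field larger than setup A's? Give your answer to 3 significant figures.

Setup A: H = 14²/(14×0.015) + 14 ≈ 947.3 mm; DoF = Df − Dn = 775.77 − 297.43 ≈ 478.34 mm.
Setup B: H = 12²/(6.3×0.004) + 12 ≈ 5726.3 mm; DoF = Df − Dn = 2815.2 − 1422.5 ≈ 1392.7 mm.
Ratio = 1392.7 / 478.34 ≈ 2.91.

2.91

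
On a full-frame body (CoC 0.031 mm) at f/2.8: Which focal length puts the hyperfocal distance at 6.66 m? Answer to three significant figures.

24.0 mm

From H = f²/(N·c) + f, with f ≪ H: f ≈ √(H·N·c) = √(6660 × 2.8 × 0.031) = √578.09 ≈ 24.04 mm.
The +f correction barely moves this — solving exactly, f² + N·c·f − N·c·H = 0 ⇒ f = (−N·c + √((N·c)² + 4·N·c·H))/2 = (−0.0868 + √2312.4)/2 ≈ 24.000 mm, so f ≈ 24.0 mm.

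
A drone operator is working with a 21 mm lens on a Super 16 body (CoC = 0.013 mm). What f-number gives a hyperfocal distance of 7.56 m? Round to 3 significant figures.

f/4.50

Rearrange H = f²/(N·c) + f for N: N = f² / ((H − f)·c).
N = 21² / ((7560 − 21) × 0.013) = 441 / 98.01 ≈ 4.50.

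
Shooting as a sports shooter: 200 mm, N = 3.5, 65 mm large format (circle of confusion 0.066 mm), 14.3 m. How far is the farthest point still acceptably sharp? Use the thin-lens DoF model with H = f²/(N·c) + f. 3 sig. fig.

Hyperfocal distance H = f²/(N·c) + f = 200²/(3.5 × 0.066) + 200 = 40000/0.231 + 200 ≈ 173360.2 mm ≈ 173.4 m.
Far limit Df = s·(H − f)/(H − s) = 14300 × (173360.2 − 200) / (173360.2 − 14300) = 14300 × 173160.2 / 159060.2 ≈ 15568 mm ≈ 15.6 m.

15.6 m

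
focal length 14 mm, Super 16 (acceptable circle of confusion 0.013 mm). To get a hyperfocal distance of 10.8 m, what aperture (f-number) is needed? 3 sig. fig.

Rearrange H = f²/(N·c) + f for N: N = f² / ((H − f)·c).
N = 14² / ((10800 − 14) × 0.013) = 196 / 140.2 ≈ 1.40.

f/1.40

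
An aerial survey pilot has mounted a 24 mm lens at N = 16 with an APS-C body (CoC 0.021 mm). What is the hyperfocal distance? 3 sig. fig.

1.74 m

Hyperfocal distance H = f²/(N·c) + f = 24²/(16 × 0.021) + 24 = 576/0.336 + 24 ≈ 1738.3 mm ≈ 1.74 m.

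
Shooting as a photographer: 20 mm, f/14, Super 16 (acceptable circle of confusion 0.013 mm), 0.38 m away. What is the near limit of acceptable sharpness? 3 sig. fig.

327 mm

Hyperfocal distance H = f²/(N·c) + f = 20²/(14 × 0.013) + 20 = 400/0.182 + 20 ≈ 2217.8 mm ≈ 2.218 m.
Near limit Dn = s·(H − f)/(H + s − 2f) = 380 × (2217.8 − 20) / (2217.8 + 380 − 2 × 20) = 380 × 2197.8 / 2557.8 ≈ 326.52 mm.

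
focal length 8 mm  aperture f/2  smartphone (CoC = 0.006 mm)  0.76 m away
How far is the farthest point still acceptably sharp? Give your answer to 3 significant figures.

Hyperfocal distance H = f²/(N·c) + f = 8²/(2 × 0.006) + 8 = 64/0.012 + 8 ≈ 5341.3 mm ≈ 5.341 m.
Far limit Df = s·(H − f)/(H − s) = 760 × (5341.3 − 8) / (5341.3 − 760) = 760 × 5333.3 / 4581.3 ≈ 884.75 mm ≈ 0.885 m.

0.885 m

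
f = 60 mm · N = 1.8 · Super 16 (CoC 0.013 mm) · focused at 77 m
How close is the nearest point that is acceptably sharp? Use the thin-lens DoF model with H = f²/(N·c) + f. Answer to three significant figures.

51.3 m

Hyperfocal distance H = f²/(N·c) + f = 60²/(1.8 × 0.013) + 60 = 3600/0.0234 + 60 ≈ 153906.2 mm ≈ 153.9 m.
Near limit Dn = s·(H − f)/(H + s − 2f) = 77000 × (153906.2 − 60) / (153906.2 + 77000 − 2 × 60) = 77000 × 153846.2 / 230786.2 ≈ 51330 mm ≈ 51.3 m.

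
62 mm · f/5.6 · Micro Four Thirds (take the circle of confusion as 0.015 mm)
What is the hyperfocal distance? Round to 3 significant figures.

Hyperfocal distance H = f²/(N·c) + f = 62²/(5.6 × 0.015) + 62 = 3844/0.084 + 62 ≈ 45823.9 mm ≈ 45.8 m.

45.8 m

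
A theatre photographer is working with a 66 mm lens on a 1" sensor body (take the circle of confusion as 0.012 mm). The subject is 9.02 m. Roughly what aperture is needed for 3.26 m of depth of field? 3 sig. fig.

Write h = H − f = f²/(N·c). The thin-lens limits are Dn = s·h/(h + (s−f)) and Df = s·h/(h − (s−f)), so DoF = Df − Dn = 2·s·(s−f)·h / (h² − (s−f)²).
That is a quadratic in h: DoF·h² − 2·s·(s−f)·h − DoF·(s−f)² = 0 ⇒ h = (s−f)·(s + √(s² + DoF²)) / DoF = 8954 × (9020 + √(9020² + 3260²)) / 3260 = 8954 × (9020 + 9591.04) / 3260 ≈ 51118 mm.
Then N = f²/(c·h) = 66² / (0.012 × 51118) = 4356 / 613.41 ≈ 7.10.

f/7.10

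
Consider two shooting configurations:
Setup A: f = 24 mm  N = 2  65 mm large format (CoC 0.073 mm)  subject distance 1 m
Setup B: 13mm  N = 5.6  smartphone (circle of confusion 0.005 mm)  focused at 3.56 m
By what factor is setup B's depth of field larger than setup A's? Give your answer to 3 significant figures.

12.1

Setup A: H = 24²/(2×0.073) + 24 ≈ 3969.2 mm; DoF = Df − Dn = 1328.71 − 801.67 ≈ 527.04 mm.
Setup B: H = 13²/(5.6×0.005) + 13 ≈ 6048.7 mm; DoF = Df − Dn = 8633.8 − 2242.3 ≈ 6391.5 mm.
Ratio = 6391.5 / 527.04 ≈ 12.1.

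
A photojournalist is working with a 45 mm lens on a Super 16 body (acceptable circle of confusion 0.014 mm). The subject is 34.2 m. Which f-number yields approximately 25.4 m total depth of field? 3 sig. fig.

Write h = H − f = f²/(N·c). The thin-lens limits are Dn = s·h/(h + (s−f)) and Df = s·h/(h − (s−f)), so DoF = Df − Dn = 2·s·(s−f)·h / (h² − (s−f)²).
That is a quadratic in h: DoF·h² − 2·s·(s−f)·h − DoF·(s−f)² = 0 ⇒ h = (s−f)·(s + √(s² + DoF²)) / DoF = 34155 × (34200 + √(34200² + 25400²)) / 25400 = 34155 × (34200 + 42600.5) / 25400 ≈ 103272 mm.
Then N = f²/(c·h) = 45² / (0.014 × 103272) = 2025 / 1445.8 ≈ 1.40.

f/1.40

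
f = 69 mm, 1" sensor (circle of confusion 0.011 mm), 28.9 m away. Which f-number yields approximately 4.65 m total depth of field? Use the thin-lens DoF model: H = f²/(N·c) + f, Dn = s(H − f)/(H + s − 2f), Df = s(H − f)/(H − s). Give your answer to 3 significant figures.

Write h = H − f = f²/(N·c). The thin-lens limits are Dn = s·h/(h + (s−f)) and Df = s·h/(h − (s−f)), so DoF = Df − Dn = 2·s·(s−f)·h / (h² − (s−f)²).
That is a quadratic in h: DoF·h² − 2·s·(s−f)·h − DoF·(s−f)² = 0 ⇒ h = (s−f)·(s + √(s² + DoF²)) / DoF = 28831 × (28900 + √(28900² + 4650²)) / 4650 = 28831 × (28900 + 29271.7) / 4650 ≈ 360677 mm.
Then N = f²/(c·h) = 69² / (0.011 × 360677) = 4761 / 3967.4 ≈ 1.20.

f/1.20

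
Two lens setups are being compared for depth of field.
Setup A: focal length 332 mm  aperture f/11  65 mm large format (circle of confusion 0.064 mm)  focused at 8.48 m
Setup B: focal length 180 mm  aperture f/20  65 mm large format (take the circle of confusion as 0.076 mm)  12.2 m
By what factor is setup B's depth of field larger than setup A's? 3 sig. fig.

22.8

Setup A: H = 332²/(11×0.064) + 332 ≈ 156900.2 mm; DoF = Df − Dn = 8945.54 − 8060.52 ≈ 885.02 mm.
Setup B: H = 180²/(20×0.076) + 180 ≈ 21495.8 mm; DoF = Df − Dn = 27975 − 7801 ≈ 20174 mm.
Ratio = 20174 / 885.02 ≈ 22.8.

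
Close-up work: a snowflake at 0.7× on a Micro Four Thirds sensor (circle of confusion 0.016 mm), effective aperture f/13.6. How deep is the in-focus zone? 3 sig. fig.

0.888 mm

At magnification m, DoF ≈ 2·N_eff·c/m² = 2 × 13.6 × 0.016 / 0.7² = 0.4352 / 0.49 ≈ 0.888 mm.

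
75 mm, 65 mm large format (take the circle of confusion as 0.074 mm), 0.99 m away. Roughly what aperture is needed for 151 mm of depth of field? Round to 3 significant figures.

f/6.30

Write h = H − f = f²/(N·c). The thin-lens limits are Dn = s·h/(h + (s−f)) and Df = s·h/(h − (s−f)), so DoF = Df − Dn = 2·s·(s−f)·h / (h² − (s−f)²).
That is a quadratic in h: DoF·h² − 2·s·(s−f)·h − DoF·(s−f)² = 0 ⇒ h = (s−f)·(s + √(s² + DoF²)) / DoF = 915 × (990 + √(990² + 151²)) / 151 = 915 × (990 + 1001.45) / 151 ≈ 12067 mm.
Then N = f²/(c·h) = 75² / (0.074 × 12067) = 5625 / 892.99 ≈ 6.30.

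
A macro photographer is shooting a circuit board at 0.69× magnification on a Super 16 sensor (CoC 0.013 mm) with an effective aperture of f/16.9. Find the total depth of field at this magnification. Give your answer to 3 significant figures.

0.923 mm

At magnification m, DoF ≈ 2·N_eff·c/m² = 2 × 16.9 × 0.013 / 0.69² = 0.4394 / 0.4761 ≈ 0.923 mm.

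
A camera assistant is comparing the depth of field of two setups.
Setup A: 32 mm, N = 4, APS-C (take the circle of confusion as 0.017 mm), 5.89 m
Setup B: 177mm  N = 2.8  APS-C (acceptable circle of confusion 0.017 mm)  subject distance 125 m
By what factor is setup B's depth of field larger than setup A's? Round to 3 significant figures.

9.11

Setup A: H = 32²/(4×0.017) + 32 ≈ 15090.8 mm; DoF = Df − Dn = 9640.1 − 4240.4 ≈ 5399.7 mm.
Setup B: H = 177²/(2.8×0.017) + 177 ≈ 658349.3 mm; DoF = Df − Dn = 154255 − 105073 ≈ 49182 mm.
Ratio = 49182 / 5399.7 ≈ 9.11.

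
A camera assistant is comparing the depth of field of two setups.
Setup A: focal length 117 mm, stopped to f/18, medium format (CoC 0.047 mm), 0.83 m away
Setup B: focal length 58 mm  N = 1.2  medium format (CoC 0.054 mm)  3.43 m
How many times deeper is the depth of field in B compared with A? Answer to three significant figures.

6.11

Setup A: H = 117²/(18×0.047) + 117 ≈ 16297.9 mm; DoF = Df − Dn = 868.259 − 794.970 ≈ 73.289 mm.
Setup B: H = 58²/(1.2×0.054) + 58 ≈ 51971.6 mm; DoF = Df − Dn = 3668.27 − 3220.80 ≈ 447.47 mm.
Ratio = 447.47 / 73.289 ≈ 6.11.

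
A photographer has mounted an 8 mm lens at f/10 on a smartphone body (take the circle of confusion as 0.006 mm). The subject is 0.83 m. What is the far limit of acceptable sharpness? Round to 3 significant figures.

3.62 m

Hyperfocal distance H = f²/(N·c) + f = 8²/(10 × 0.006) + 8 = 64/0.06 + 8 ≈ 1074.7 mm ≈ 1.075 m.
Far limit Df = s·(H − f)/(H − s) = 830 × (1074.7 − 8) / (1074.7 − 830) = 830 × 1066.7 / 244.7 ≈ 3618.5 mm ≈ 3.62 m.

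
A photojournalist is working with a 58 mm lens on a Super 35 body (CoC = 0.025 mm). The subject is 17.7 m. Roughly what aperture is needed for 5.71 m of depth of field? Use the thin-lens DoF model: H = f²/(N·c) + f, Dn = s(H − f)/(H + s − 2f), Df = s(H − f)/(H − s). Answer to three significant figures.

Write h = H − f = f²/(N·c). The thin-lens limits are Dn = s·h/(h + (s−f)) and Df = s·h/(h − (s−f)), so DoF = Df − Dn = 2·s·(s−f)·h / (h² − (s−f)²).
That is a quadratic in h: DoF·h² − 2·s·(s−f)·h − DoF·(s−f)² = 0 ⇒ h = (s−f)·(s + √(s² + DoF²)) / DoF = 17642 × (17700 + √(17700² + 5710²)) / 5710 = 17642 × (17700 + 18598.2) / 5710 ≈ 112149 mm.
Then N = f²/(c·h) = 58² / (0.025 × 112149) = 3364 / 2803.7 ≈ 1.20.

f/1.20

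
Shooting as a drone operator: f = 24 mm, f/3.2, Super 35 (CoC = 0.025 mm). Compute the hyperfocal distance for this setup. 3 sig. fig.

7.22 m

Hyperfocal distance H = f²/(N·c) + f = 24²/(3.2 × 0.025) + 24 = 576/0.08 + 24 ≈ 7224.0 mm ≈ 7.22 m.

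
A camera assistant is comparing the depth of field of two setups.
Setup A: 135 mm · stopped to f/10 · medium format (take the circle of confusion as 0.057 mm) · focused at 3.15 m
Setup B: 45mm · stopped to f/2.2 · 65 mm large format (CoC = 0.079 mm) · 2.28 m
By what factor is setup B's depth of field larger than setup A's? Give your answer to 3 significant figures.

Setup A: H = 135²/(10×0.057) + 135 ≈ 32108.7 mm; DoF = Df − Dn = 3477.96 − 2878.56 ≈ 599.40 mm.
Setup B: H = 45²/(2.2×0.079) + 45 ≈ 11696.3 mm; DoF = Df − Dn = 2821.17 − 1913.03 ≈ 908.14 mm.
Ratio = 908.14 / 599.40 ≈ 1.52.

1.52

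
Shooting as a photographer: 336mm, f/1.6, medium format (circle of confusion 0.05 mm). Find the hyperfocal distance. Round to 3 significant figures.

1410 m

Hyperfocal distance H = f²/(N·c) + f = 336²/(1.6 × 0.05) + 336 = 112896/0.08 + 336 ≈ 1411536.0 mm ≈ 1410 m.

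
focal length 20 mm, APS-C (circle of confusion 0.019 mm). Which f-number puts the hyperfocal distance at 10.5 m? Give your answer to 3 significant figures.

f/2.01

Rearrange H = f²/(N·c) + f for N: N = f² / ((H − f)·c).
N = 20² / ((10500 − 20) × 0.019) = 400 / 199.1 ≈ 2.01.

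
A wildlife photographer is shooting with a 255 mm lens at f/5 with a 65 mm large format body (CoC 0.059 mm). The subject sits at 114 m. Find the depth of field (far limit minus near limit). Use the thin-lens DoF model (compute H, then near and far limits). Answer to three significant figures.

Hyperfocal distance H = f²/(N·c) + f = 255²/(5 × 0.059) + 255 = 65025/0.295 + 255 ≈ 220678.7 mm ≈ 220.7 m.
Near limit Dn = s·(H − f)/(H + s − 2f) = 114000 × (220678.7 − 255) / (220678.7 + 114000 − 2 × 255) = 114000 × 220423.7 / 334168.7 ≈ 75196 mm.
Far limit Df = s·(H − f)/(H − s) = 114000 × (220678.7 − 255) / (220678.7 − 114000) = 114000 × 220423.7 / 106678.7 ≈ 235551 mm.
Depth of field = Df − Dn = 235551 − 75196 ≈ 160355 mm ≈ 160 m.

160 m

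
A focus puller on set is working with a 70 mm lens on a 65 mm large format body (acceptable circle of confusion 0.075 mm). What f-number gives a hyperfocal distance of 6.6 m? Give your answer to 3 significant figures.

f/10

Rearrange H = f²/(N·c) + f for N: N = f² / ((H − f)·c).
N = 70² / ((6600 − 70) × 0.075) = 4900 / 489.8 ≈ 10.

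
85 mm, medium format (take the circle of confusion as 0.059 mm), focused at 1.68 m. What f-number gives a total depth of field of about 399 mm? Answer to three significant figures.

f/8.99

Write h = H − f = f²/(N·c). The thin-lens limits are Dn = s·h/(h + (s−f)) and Df = s·h/(h − (s−f)), so DoF = Df − Dn = 2·s·(s−f)·h / (h² − (s−f)²).
That is a quadratic in h: DoF·h² − 2·s·(s−f)·h − DoF·(s−f)² = 0 ⇒ h = (s−f)·(s + √(s² + DoF²)) / DoF = 1595 × (1680 + √(1680² + 399²)) / 399 = 1595 × (1680 + 1726.73) / 399 ≈ 13618 mm.
Then N = f²/(c·h) = 85² / (0.059 × 13618) = 7225 / 803.48 ≈ 8.99.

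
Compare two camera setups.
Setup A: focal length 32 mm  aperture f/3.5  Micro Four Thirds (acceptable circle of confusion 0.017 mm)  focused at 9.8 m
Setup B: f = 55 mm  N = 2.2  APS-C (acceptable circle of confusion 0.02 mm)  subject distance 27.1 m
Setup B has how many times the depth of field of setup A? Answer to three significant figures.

Setup A: H = 32²/(3.5×0.017) + 32 ≈ 17242.1 mm; DoF = Df − Dn = 22663 − 6252 ≈ 16411 mm.
Setup B: H = 55²/(2.2×0.02) + 55 ≈ 68805.0 mm; DoF = Df − Dn = 44674 − 19449 ≈ 25225 mm.
Ratio = 25225 / 16411 ≈ 1.54.

1.54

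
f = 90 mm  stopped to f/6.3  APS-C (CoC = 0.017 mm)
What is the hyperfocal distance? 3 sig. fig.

75.7 m

Hyperfocal distance H = f²/(N·c) + f = 90²/(6.3 × 0.017) + 90 = 8100/0.1071 + 90 ≈ 75720.3 mm ≈ 75.7 m.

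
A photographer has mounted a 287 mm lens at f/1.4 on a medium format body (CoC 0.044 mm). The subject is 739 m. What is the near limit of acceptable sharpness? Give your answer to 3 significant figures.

476 m

Hyperfocal distance H = f²/(N·c) + f = 287²/(1.4 × 0.044) + 287 = 82369/0.0616 + 287 ≈ 1337446.1 mm ≈ 1337 m.
Near limit Dn = s·(H − f)/(H + s − 2f) = 739000 × (1337446.1 − 287) / (1337446.1 + 739000 − 2 × 287) = 739000 × 1337159.1 / 2075872.1 ≈ 476022 mm ≈ 476 m.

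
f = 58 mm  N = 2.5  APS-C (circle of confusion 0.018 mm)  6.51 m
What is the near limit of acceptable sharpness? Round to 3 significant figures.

5.99 m

Hyperfocal distance H = f²/(N·c) + f = 58²/(2.5 × 0.018) + 58 = 3364/0.045 + 58 ≈ 74813.6 mm ≈ 74.81 m.
Near limit Dn = s·(H − f)/(H + s − 2f) = 6510 × (74813.6 − 58) / (74813.6 + 6510 − 2 × 58) = 6510 × 74755.6 / 81207.6 ≈ 5992.8 mm ≈ 5.99 m.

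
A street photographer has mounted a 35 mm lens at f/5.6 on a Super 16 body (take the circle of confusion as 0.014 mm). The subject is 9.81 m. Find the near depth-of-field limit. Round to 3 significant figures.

Hyperfocal distance H = f²/(N·c) + f = 35²/(5.6 × 0.014) + 35 = 1225/0.0784 + 35 ≈ 15660.0 mm ≈ 15.66 m.
Near limit Dn = s·(H − f)/(H + s − 2f) = 9810 × (15660.0 − 35) / (15660.0 + 9810 − 2 × 35) = 9810 × 15625.0 / 25400.0 ≈ 6034.7 mm ≈ 6.03 m.

6.03 m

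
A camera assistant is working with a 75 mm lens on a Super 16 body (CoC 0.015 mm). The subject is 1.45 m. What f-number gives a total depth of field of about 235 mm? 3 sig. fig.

Write h = H − f = f²/(N·c). The thin-lens limits are Dn = s·h/(h + (s−f)) and Df = s·h/(h − (s−f)), so DoF = Df − Dn = 2·s·(s−f)·h / (h² − (s−f)²).
That is a quadratic in h: DoF·h² − 2·s·(s−f)·h − DoF·(s−f)² = 0 ⇒ h = (s−f)·(s + √(s² + DoF²)) / DoF = 1375 × (1450 + √(1450² + 235²)) / 235 = 1375 × (1450 + 1468.92) / 235 ≈ 17079 mm.
Then N = f²/(c·h) = 75² / (0.015 × 17079) = 5625 / 256.18 ≈ 22.

f/22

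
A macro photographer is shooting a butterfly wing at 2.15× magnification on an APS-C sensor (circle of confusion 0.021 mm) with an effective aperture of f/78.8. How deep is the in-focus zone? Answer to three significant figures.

At magnification m, DoF ≈ 2·N_eff·c/m² = 2 × 78.8 × 0.021 / 2.15² = 3.31 / 4.622 ≈ 0.716 mm.

0.716 mm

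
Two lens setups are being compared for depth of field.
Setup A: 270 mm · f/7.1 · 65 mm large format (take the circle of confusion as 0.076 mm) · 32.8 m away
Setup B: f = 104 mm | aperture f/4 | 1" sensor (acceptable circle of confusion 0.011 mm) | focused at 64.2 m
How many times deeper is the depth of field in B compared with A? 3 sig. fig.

2.14

Setup A: H = 270²/(7.1×0.076) + 270 ≈ 135370.1 mm; DoF = Df − Dn = 43202 − 26435 ≈ 16767 mm.
Setup B: H = 104²/(4×0.011) + 104 ≈ 245922.2 mm; DoF = Df − Dn = 86844 − 50922 ≈ 35922 mm.
Ratio = 35922 / 16767 ≈ 2.14.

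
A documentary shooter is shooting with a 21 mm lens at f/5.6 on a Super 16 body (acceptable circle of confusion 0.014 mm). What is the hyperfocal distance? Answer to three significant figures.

Hyperfocal distance H = f²/(N·c) + f = 21²/(5.6 × 0.014) + 21 = 441/0.0784 + 21 ≈ 5646.0 mm ≈ 5.65 m.

5.65 m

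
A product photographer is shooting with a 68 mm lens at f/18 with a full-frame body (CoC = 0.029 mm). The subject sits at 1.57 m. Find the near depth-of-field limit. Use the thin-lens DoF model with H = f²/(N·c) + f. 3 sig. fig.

Hyperfocal distance H = f²/(N·c) + f = 68²/(18 × 0.029) + 68 = 4624/0.522 + 68 ≈ 8926.2 mm ≈ 8.926 m.
Near limit Dn = s·(H − f)/(H + s − 2f) = 1570 × (8926.2 − 68) / (8926.2 + 1570 − 2 × 68) = 1570 × 8858.2 / 10360.2 ≈ 1342.4 mm ≈ 1.34 m.

1.34 m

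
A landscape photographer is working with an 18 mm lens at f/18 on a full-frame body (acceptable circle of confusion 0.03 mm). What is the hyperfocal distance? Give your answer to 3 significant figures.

Hyperfocal distance H = f²/(N·c) + f = 18²/(18 × 0.03) + 18 = 324/0.54 + 18 ≈ 618.0 mm ≈ 0.618 m.

0.618 m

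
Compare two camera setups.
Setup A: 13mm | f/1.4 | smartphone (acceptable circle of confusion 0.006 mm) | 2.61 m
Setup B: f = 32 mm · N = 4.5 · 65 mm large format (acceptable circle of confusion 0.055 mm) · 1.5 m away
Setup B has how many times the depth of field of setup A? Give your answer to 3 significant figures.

1.78

Setup A: H = 13²/(1.4×0.006) + 13 ≈ 20132.0 mm; DoF = Df − Dn = 2996.84 − 2311.61 ≈ 685.23 mm.
Setup B: H = 32²/(4.5×0.055) + 32 ≈ 4169.4 mm; DoF = Df − Dn = 2324.9 − 1107.2 ≈ 1217.7 mm.
Ratio = 1217.7 / 685.23 ≈ 1.78.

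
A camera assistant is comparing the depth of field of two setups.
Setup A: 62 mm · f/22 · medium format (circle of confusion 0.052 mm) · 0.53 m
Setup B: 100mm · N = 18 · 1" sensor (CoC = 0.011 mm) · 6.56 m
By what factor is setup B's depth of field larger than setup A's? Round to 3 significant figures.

11.3

Setup A: H = 62²/(22×0.052) + 62 ≈ 3422.1 mm; DoF = Df − Dn = 615.76 − 465.21 ≈ 150.55 mm.
Setup B: H = 100²/(18×0.011) + 100 ≈ 50605.1 mm; DoF = Df − Dn = 7522.1 − 5816.1 ≈ 1706.0 mm.
Ratio = 1706.0 / 150.55 ≈ 11.3.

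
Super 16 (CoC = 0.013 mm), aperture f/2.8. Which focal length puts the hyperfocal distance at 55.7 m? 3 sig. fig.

From H = f²/(N·c) + f, with f ≪ H: f ≈ √(H·N·c) = √(55700 × 2.8 × 0.013) = √2027.5 ≈ 45.03 mm.
The +f correction barely moves this — solving exactly, f² + N·c·f − N·c·H = 0 ⇒ f = (−N·c + √((N·c)² + 4·N·c·H))/2 = (−0.0364 + √8109.9)/2 ≈ 45.009 mm, so f ≈ 45.0 mm.

45.0 mm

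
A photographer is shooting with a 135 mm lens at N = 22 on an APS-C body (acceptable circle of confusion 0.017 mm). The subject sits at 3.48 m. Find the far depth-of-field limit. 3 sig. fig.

3.74 m

Hyperfocal distance H = f²/(N·c) + f = 135²/(22 × 0.017) + 135 = 18225/0.374 + 135 ≈ 48864.9 mm ≈ 48.86 m.
Far limit Df = s·(H − f)/(H − s) = 3480 × (48864.9 − 135) / (48864.9 − 3480) = 3480 × 48729.9 / 45384.9 ≈ 3736.5 mm ≈ 3.74 m.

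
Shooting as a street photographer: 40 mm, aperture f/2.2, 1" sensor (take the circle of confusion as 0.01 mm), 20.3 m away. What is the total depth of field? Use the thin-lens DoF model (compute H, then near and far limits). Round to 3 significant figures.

12.3 m

Hyperfocal distance H = f²/(N·c) + f = 40²/(2.2 × 0.01) + 40 = 1600/0.022 + 40 ≈ 72767.3 mm ≈ 72.77 m.
Near limit Dn = s·(H − f)/(H + s − 2f) = 20300 × (72767.3 − 40) / (72767.3 + 20300 − 2 × 40) = 20300 × 72727.3 / 92987.3 ≈ 15877 mm.
Far limit Df = s·(H − f)/(H − s) = 20300 × (72767.3 − 40) / (72767.3 − 20300) = 20300 × 72727.3 / 52467.3 ≈ 28139 mm.
Depth of field = Df − Dn = 28139 − 15877 ≈ 12262 mm ≈ 12.3 m.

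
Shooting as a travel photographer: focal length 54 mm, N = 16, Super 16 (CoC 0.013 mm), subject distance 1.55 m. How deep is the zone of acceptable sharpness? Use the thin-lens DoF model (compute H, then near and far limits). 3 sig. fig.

335 mm

Hyperfocal distance H = f²/(N·c) + f = 54²/(16 × 0.013) + 54 = 2916/0.208 + 54 ≈ 14073.2 mm ≈ 14.07 m.
Near limit Dn = s·(H − f)/(H + s − 2f) = 1550 × (14073.2 − 54) / (14073.2 + 1550 − 2 × 54) = 1550 × 14019.2 / 15515.2 ≈ 1400.55 mm.
Far limit Df = s·(H − f)/(H − s) = 1550 × (14073.2 − 54) / (14073.2 − 1550) = 1550 × 14019.2 / 12523.2 ≈ 1735.16 mm.
Depth of field = Df − Dn = 1735.16 − 1400.55 ≈ 334.61 mm.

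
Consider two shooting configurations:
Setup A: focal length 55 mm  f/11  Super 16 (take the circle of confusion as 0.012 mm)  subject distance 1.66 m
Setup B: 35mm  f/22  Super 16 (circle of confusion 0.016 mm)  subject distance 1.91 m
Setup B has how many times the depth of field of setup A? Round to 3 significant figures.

Setup A: H = 55²/(11×0.012) + 55 ≈ 22971.7 mm; DoF = Df − Dn = 1785.02 − 1551.35 ≈ 233.67 mm.
Setup B: H = 35²/(22×0.016) + 35 ≈ 3515.1 mm; DoF = Df − Dn = 4141.2 − 1241.2 ≈ 2900.0 mm.
Ratio = 2900.0 / 233.67 ≈ 12.4.

12.4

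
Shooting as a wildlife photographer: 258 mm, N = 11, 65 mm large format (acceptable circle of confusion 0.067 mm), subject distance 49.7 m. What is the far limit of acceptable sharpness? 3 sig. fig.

Hyperfocal distance H = f²/(N·c) + f = 258²/(11 × 0.067) + 258 = 66564/0.737 + 258 ≈ 90575.5 mm ≈ 90.58 m.
Far limit Df = s·(H − f)/(H − s) = 49700 × (90575.5 − 258) / (90575.5 − 49700) = 49700 × 90317.5 / 40875.5 ≈ 109816 mm ≈ 110 m.

110 m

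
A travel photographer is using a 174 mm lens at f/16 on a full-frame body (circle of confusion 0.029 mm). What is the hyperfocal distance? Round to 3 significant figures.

65.4 m

Hyperfocal distance H = f²/(N·c) + f = 174²/(16 × 0.029) + 174 = 30276/0.464 + 174 ≈ 65424.0 mm ≈ 65.4 m.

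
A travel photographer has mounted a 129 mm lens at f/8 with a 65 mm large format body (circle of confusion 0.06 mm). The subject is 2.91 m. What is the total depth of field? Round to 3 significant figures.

Hyperfocal distance H = f²/(N·c) + f = 129²/(8 × 0.06) + 129 = 16641/0.48 + 129 ≈ 34797.8 mm ≈ 34.80 m.
Near limit Dn = s·(H − f)/(H + s − 2f) = 2910 × (34797.8 − 129) / (34797.8 + 2910 − 2 × 129) = 2910 × 34668.8 / 37449.8 ≈ 2693.90 mm.
Far limit Df = s·(H − f)/(H − s) = 2910 × (34797.8 − 129) / (34797.8 − 2910) = 2910 × 34668.8 / 31887.8 ≈ 3163.79 mm.
Depth of field = Df − Dn = 3163.79 − 2693.90 ≈ 469.89 mm.

470 mm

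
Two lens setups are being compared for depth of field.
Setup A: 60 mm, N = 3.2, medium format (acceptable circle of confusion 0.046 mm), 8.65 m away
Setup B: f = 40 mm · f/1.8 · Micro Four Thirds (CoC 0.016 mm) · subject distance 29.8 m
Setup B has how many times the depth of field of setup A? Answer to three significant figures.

Setup A: H = 60²/(3.2×0.046) + 60 ≈ 24516.5 mm; DoF = Df − Dn = 13333.0 − 6401.5 ≈ 6931.5 mm.
Setup B: H = 40²/(1.8×0.016) + 40 ≈ 55595.6 mm; DoF = Df − Dn = 64180 − 19405 ≈ 44775 mm.
Ratio = 44775 / 6931.5 ≈ 6.46.

6.46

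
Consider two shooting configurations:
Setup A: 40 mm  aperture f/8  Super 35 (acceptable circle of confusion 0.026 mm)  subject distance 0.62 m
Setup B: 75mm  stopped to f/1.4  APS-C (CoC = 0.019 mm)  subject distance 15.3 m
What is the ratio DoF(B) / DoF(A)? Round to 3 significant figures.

23.6

Setup A: H = 40²/(8×0.026) + 40 ≈ 7732.3 mm; DoF = Df − Dn = 670.560 − 576.530 ≈ 94.030 mm.
Setup B: H = 75²/(1.4×0.019) + 75 ≈ 211541.2 mm; DoF = Df − Dn = 16487.0 − 14272.4 ≈ 2214.6 mm.
Ratio = 2214.6 / 94.030 ≈ 23.6.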